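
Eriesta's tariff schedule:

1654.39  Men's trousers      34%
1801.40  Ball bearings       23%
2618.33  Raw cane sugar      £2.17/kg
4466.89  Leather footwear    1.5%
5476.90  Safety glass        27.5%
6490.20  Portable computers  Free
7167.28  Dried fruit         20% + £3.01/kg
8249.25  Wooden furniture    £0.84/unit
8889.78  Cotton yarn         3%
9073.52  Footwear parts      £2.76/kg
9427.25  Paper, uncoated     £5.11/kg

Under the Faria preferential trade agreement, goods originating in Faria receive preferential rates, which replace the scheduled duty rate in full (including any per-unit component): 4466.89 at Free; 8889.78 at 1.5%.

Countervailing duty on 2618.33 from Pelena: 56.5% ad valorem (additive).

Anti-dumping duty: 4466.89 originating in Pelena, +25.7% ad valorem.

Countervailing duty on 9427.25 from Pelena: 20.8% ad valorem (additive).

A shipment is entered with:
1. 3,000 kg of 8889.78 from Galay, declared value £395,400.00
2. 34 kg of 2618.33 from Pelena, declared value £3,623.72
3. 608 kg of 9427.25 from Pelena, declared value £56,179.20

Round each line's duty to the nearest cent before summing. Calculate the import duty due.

Line 1 (8889.78, Galay, 3,000 kg, £395,400.00):
Base rate for 8889.78 is 3%.
8889.78 has an FTA preferential rate, but origin Galay is not Faria; base rate stands.
Duty = £395,400.00 × 3% = £11,862.00.
Line 2 (2618.33, Pelena, 34 kg, £3,623.72):
Base rate for 2618.33 is £2.17/kg.
Additional duty on 2618.33 from Pelena: +56.5% ad valorem. Applied ad valorem rate = 56.5%.
Duty = £3,623.72 × 56.5% + 34 × £2.17 = £2,121.18.
Line 3 (9427.25, Pelena, 608 kg, £56,179.20):
Base rate for 9427.25 is £5.11/kg.
Additional duty on 9427.25 from Pelena: +20.8% ad valorem. Applied ad valorem rate = 20.8%.
Duty = £56,179.20 × 20.8% + 608 × £5.11 = £14,792.15.
Total = £11,862.00 + £2,121.18 + £14,792.15 = £28,775.33.

£28,775.33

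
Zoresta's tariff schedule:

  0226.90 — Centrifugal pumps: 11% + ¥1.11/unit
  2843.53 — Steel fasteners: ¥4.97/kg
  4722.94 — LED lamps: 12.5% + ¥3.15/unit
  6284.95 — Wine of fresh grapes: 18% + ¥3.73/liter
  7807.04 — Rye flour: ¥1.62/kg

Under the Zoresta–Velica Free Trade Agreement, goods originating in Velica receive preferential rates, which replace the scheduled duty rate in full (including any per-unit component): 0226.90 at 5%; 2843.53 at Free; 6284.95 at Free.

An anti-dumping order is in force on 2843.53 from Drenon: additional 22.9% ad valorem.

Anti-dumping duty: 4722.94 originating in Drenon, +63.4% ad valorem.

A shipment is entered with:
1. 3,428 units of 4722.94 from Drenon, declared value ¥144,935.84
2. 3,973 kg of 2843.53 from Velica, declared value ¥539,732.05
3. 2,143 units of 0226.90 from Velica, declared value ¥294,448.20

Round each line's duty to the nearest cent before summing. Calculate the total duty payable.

¥135,526.91

Line 1 (4722.94, Drenon, 3,428 units, ¥144,935.84):
Base rate for 4722.94 is 12.5% + ¥3.15/unit.
Additional duty on 4722.94 from Drenon: +63.4%. Applied ad valorem rate: 12.5% + 63.4% = 75.9%.
Duty = ¥144,935.84 × 75.9% + 3,428 × ¥3.15 = ¥120,804.50.
Line 2 (2843.53, Velica, 3,973 kg, ¥539,732.05):
Base rate for 2843.53 is ¥4.97/kg.
Origin Velica qualifies under the Zoresta–Velica agreement and 2843.53 is covered: preferential rate Free applies instead.
The additional-duty order on 2843.53 targets Drenon, not Velica; it does not apply.
Duty = ¥539,732.05 × 0% = ¥0.00.
Line 3 (0226.90, Velica, 2,143 units, ¥294,448.20):
Base rate for 0226.90 is 11% + ¥1.11/unit.
Origin Velica qualifies under the Zoresta–Velica agreement and 0226.90 is covered: preferential rate 5% applies instead.
Duty = ¥294,448.20 × 5% = ¥14,722.41.
Total = ¥120,804.50 + ¥0.00 + ¥14,722.41 = ¥135,526.91.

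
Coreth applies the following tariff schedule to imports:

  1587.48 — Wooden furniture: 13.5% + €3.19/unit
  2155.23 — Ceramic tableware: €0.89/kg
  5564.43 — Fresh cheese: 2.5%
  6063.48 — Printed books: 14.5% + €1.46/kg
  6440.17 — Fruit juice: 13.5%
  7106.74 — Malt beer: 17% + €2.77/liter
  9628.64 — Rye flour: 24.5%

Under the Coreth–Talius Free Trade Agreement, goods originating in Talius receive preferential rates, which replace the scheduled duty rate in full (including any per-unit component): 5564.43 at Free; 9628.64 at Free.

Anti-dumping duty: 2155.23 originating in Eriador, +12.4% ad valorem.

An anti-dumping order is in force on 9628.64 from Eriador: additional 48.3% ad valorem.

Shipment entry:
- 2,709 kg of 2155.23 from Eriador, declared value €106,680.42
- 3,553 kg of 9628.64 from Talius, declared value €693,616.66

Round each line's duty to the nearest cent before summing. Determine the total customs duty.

Line 1 (2155.23, Eriador, 2,709 kg, €106,680.42):
Base rate for 2155.23 is €0.89/kg.
Additional duty on 2155.23 from Eriador: +12.4% ad valorem. Applied ad valorem rate = 12.4%.
Duty = €106,680.42 × 12.4% + 2,709 × €0.89 = €15,639.38.
Line 2 (9628.64, Talius, 3,553 kg, €693,616.66):
Base rate for 9628.64 is 24.5%.
Origin Talius qualifies under the Coreth–Talius agreement and 9628.64 is covered: preferential rate Free applies instead.
The additional-duty order on 9628.64 targets Eriador, not Talius; it does not apply.
Duty = €693,616.66 × 0% = €0.00.
Total = €15,639.38 + €0.00 = €15,639.38.

€15,639.38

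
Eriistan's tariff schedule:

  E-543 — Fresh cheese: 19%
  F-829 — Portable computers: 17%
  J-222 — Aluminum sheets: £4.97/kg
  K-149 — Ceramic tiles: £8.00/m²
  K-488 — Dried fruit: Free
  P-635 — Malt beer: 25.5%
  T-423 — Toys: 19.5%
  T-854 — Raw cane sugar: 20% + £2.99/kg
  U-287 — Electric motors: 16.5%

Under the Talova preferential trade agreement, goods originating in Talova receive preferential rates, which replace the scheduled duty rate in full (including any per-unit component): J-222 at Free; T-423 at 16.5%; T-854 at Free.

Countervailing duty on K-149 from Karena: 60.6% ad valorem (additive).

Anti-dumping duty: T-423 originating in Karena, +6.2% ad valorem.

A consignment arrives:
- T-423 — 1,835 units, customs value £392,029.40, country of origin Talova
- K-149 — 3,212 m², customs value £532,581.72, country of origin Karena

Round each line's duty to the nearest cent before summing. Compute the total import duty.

£413,125.37

Line 1 (T-423, Talova, 1,835 units, £392,029.40):
Base rate for T-423 is 19.5%.
Origin Talova qualifies under the Eriistan–Talova agreement and T-423 is covered: preferential rate 16.5% applies instead.
The additional-duty order on T-423 targets Karena, not Talova; it does not apply.
Duty = £392,029.40 × 16.5% = £64,684.85.
Line 2 (K-149, Karena, 3,212 m², £532,581.72):
Base rate for K-149 is £8.00/m².
Additional duty on K-149 from Karena: +60.6% ad valorem. Applied ad valorem rate = 60.6%.
Duty = £532,581.72 × 60.6% + 3,212 × £8.00 = £348,440.52.
Total = £64,684.85 + £348,440.52 = £413,125.37.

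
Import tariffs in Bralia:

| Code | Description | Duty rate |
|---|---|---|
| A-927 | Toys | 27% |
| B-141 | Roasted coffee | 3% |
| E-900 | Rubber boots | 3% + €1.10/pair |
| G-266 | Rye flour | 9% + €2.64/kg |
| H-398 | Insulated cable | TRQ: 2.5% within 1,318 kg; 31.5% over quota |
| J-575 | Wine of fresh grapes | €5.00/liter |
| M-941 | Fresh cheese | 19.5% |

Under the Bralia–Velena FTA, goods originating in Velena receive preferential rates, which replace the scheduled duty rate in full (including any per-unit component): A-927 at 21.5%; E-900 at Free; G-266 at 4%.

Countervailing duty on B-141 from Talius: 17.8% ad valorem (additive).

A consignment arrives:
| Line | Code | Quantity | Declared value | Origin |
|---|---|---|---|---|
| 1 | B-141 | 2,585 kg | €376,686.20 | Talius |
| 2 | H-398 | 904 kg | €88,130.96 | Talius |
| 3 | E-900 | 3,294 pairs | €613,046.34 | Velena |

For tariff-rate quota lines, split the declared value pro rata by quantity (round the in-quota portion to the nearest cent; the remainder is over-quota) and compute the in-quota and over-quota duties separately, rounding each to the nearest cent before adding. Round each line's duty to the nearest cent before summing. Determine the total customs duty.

€80,554.00

Line 1 (B-141, Talius, 2,585 kg, €376,686.20):
Base rate for B-141 is 3%.
Additional duty on B-141 from Talius: +17.8%. Applied ad valorem rate: 3% + 17.8% = 20.8%.
Duty = €376,686.20 × 20.8% = €78,350.73.
Line 2 (H-398, Talius, 904 kg, €88,130.96):
Code H-398 is under a tariff-rate quota (threshold 1,318 kg). Quantity 904 kg is within the quota, so the in-quota rate 2.5% applies to the full value.
Duty = €88,130.96 × 2.5% = €2,203.27.
Line 3 (E-900, Velena, 3,294 pairs, €613,046.34):
Base rate for E-900 is 3% + €1.10/pair.
Origin Velena qualifies under the Bralia–Velena agreement and E-900 is covered: preferential rate Free applies instead.
Duty = €613,046.34 × 0% = €0.00.
Total = €78,350.73 + €2,203.27 + €0.00 = €80,554.00.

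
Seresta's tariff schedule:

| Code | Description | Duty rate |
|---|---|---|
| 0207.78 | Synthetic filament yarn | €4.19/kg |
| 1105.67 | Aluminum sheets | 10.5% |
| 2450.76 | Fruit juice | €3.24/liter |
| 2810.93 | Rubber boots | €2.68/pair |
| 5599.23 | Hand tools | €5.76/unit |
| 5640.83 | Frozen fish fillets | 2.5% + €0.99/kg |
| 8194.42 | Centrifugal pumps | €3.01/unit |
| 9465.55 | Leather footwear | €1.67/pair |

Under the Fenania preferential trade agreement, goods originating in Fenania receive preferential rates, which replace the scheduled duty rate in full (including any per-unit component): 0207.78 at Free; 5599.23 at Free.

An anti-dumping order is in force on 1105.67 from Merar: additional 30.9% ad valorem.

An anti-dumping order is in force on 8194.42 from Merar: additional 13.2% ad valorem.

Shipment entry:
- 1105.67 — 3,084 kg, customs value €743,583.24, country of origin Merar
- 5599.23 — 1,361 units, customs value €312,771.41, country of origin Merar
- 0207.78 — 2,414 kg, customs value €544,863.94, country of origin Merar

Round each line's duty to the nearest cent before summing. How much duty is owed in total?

Line 1 (1105.67, Merar, 3,084 kg, €743,583.24):
Base rate for 1105.67 is 10.5%.
Additional duty on 1105.67 from Merar: +30.9%. Applied ad valorem rate: 10.5% + 30.9% = 41.4%.
Duty = €743,583.24 × 41.4% = €307,843.46.
Line 2 (5599.23, Merar, 1,361 units, €312,771.41):
Base rate for 5599.23 is €5.76/unit.
5599.23 has an FTA preferential rate, but origin Merar is not Fenania; base rate stands.
Duty = 1,361 × €5.76 = €7,839.36.
Line 3 (0207.78, Merar, 2,414 kg, €544,863.94):
Base rate for 0207.78 is €4.19/kg.
0207.78 has an FTA preferential rate, but origin Merar is not Fenania; base rate stands.
Duty = 2,414 × €4.19 = €10,114.66.
Total = €307,843.46 + €7,839.36 + €10,114.66 = €325,797.48.

€325,797.48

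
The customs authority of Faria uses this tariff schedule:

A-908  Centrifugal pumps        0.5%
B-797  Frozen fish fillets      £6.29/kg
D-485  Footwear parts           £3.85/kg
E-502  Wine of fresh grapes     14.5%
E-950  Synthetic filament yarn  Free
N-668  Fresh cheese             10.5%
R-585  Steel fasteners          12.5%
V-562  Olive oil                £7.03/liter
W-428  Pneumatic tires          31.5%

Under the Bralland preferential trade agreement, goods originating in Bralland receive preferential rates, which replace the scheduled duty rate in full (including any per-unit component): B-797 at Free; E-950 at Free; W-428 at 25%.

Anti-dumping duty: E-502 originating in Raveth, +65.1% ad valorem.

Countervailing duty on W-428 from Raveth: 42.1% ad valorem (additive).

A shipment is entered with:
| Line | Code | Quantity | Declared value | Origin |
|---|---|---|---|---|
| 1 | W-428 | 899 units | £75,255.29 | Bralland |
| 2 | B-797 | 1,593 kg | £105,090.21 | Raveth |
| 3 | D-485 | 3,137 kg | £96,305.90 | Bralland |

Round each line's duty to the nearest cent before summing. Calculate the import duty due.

Line 1 (W-428, Bralland, 899 units, £75,255.29):
Base rate for W-428 is 31.5%.
Origin Bralland qualifies under the Faria–Bralland agreement and W-428 is covered: preferential rate 25% applies instead.
The additional-duty order on W-428 targets Raveth, not Bralland; it does not apply.
Duty = £75,255.29 × 25% = £18,813.82.
Line 2 (B-797, Raveth, 1,593 kg, £105,090.21):
Base rate for B-797 is £6.29/kg.
B-797 has an FTA preferential rate, but origin Raveth is not Bralland; base rate stands.
Duty = 1,593 × £6.29 = £10,019.97.
Line 3 (D-485, Bralland, 3,137 kg, £96,305.90):
Base rate for D-485 is £3.85/kg.
Origin Bralland is the FTA partner but D-485 is not on the preference list; base rate stands.
Duty = 3,137 × £3.85 = £12,077.45.
Total = £18,813.82 + £10,019.97 + £12,077.45 = £40,911.24.

£40,911.24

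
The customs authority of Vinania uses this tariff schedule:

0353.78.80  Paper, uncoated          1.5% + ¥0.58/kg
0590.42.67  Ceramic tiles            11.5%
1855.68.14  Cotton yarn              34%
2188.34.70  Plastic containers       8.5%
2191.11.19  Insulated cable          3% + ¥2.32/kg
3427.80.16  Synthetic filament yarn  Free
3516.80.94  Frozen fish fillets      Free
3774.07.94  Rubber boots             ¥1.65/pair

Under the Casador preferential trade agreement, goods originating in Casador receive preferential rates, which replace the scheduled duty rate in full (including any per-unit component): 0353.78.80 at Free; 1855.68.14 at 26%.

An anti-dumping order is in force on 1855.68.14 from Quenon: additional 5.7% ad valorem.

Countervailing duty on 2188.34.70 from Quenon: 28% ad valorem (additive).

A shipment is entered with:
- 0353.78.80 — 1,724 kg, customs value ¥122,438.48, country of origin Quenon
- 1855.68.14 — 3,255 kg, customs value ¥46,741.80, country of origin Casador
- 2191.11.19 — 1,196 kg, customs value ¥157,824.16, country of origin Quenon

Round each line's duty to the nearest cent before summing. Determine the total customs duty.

¥22,498.81

Line 1 (0353.78.80, Quenon, 1,724 kg, ¥122,438.48):
Base rate for 0353.78.80 is 1.5% + ¥0.58/kg.
0353.78.80 has an FTA preferential rate, but origin Quenon is not Casador; base rate stands.
Duty = ¥122,438.48 × 1.5% + 1,724 × ¥0.58 = ¥2,836.50.
Line 2 (1855.68.14, Casador, 3,255 kg, ¥46,741.80):
Base rate for 1855.68.14 is 34%.
Origin Casador qualifies under the Vinania–Casador agreement and 1855.68.14 is covered: preferential rate 26% applies instead.
The additional-duty order on 1855.68.14 targets Quenon, not Casador; it does not apply.
Duty = ¥46,741.80 × 26% = ¥12,152.87.
Line 3 (2191.11.19, Quenon, 1,196 kg, ¥157,824.16):
Base rate for 2191.11.19 is 3% + ¥2.32/kg.
Duty = ¥157,824.16 × 3% + 1,196 × ¥2.32 = ¥7,509.44.
Total = ¥2,836.50 + ¥12,152.87 + ¥7,509.44 = ¥22,498.81.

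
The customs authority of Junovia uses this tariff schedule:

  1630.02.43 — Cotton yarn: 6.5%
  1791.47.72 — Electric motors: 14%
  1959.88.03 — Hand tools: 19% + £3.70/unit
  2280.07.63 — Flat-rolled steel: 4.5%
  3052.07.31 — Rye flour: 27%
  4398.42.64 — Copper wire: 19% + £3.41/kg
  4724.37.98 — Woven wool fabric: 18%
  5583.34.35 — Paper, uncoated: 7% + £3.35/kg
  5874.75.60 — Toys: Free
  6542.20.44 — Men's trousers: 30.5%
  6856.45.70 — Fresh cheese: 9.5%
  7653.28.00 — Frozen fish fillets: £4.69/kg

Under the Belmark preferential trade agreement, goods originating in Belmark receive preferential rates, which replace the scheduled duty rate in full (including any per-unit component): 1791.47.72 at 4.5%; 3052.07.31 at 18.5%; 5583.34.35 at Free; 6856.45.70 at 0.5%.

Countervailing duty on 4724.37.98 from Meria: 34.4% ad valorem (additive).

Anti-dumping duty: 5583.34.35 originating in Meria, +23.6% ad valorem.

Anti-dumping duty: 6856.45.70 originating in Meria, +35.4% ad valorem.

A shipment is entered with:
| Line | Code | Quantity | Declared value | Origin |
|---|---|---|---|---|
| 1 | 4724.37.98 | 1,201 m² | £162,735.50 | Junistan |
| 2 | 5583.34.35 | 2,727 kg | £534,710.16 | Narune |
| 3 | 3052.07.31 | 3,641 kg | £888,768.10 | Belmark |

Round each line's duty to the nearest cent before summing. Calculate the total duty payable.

Line 1 (4724.37.98, Junistan, 1,201 m², £162,735.50):
Base rate for 4724.37.98 is 18%.
The additional-duty order on 4724.37.98 targets Meria, not Junistan; it does not apply.
Duty = £162,735.50 × 18% = £29,292.39.
Line 2 (5583.34.35, Narune, 2,727 kg, £534,710.16):
Base rate for 5583.34.35 is 7% + £3.35/kg.
5583.34.35 has an FTA preferential rate, but origin Narune is not Belmark; base rate stands.
The additional-duty order on 5583.34.35 targets Meria, not Narune; it does not apply.
Duty = £534,710.16 × 7% + 2,727 × £3.35 = £46,565.16.
Line 3 (3052.07.31, Belmark, 3,641 kg, £888,768.10):
Base rate for 3052.07.31 is 27%.
Origin Belmark qualifies under the Junovia–Belmark agreement and 3052.07.31 is covered: preferential rate 18.5% applies instead.
Duty = £888,768.10 × 18.5% = £164,422.10.
Total = £29,292.39 + £46,565.16 + £164,422.10 = £240,279.65.

£240,279.65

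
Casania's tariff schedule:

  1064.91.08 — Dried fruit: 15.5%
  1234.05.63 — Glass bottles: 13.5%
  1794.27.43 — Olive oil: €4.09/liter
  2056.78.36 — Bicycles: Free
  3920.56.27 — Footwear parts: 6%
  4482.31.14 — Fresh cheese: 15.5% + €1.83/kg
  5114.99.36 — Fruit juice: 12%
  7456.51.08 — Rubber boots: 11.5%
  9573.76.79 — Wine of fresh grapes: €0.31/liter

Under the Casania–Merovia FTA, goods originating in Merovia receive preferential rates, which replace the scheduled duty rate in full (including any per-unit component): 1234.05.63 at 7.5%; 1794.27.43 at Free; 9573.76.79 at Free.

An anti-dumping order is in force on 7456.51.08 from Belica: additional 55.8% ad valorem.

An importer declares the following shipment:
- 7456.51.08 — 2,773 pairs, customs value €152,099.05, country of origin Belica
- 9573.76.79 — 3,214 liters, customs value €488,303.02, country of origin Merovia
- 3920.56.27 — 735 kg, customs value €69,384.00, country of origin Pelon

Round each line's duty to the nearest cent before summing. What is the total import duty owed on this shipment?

€106,525.70

Line 1 (7456.51.08, Belica, 2,773 pairs, €152,099.05):
Base rate for 7456.51.08 is 11.5%.
Additional duty on 7456.51.08 from Belica: +55.8%. Applied ad valorem rate: 11.5% + 55.8% = 67.3%.
Duty = €152,099.05 × 67.3% = €102,362.66.
Line 2 (9573.76.79, Merovia, 3,214 liters, €488,303.02):
Base rate for 9573.76.79 is €0.31/liter.
Origin Merovia qualifies under the Casania–Merovia agreement and 9573.76.79 is covered: preferential rate Free applies instead.
Duty = €488,303.02 × 0% = €0.00.
Line 3 (3920.56.27, Pelon, 735 kg, €69,384.00):
Base rate for 3920.56.27 is 6%.
Duty = €69,384.00 × 6% = €4,163.04.
Total = €102,362.66 + €0.00 + €4,163.04 = €106,525.70.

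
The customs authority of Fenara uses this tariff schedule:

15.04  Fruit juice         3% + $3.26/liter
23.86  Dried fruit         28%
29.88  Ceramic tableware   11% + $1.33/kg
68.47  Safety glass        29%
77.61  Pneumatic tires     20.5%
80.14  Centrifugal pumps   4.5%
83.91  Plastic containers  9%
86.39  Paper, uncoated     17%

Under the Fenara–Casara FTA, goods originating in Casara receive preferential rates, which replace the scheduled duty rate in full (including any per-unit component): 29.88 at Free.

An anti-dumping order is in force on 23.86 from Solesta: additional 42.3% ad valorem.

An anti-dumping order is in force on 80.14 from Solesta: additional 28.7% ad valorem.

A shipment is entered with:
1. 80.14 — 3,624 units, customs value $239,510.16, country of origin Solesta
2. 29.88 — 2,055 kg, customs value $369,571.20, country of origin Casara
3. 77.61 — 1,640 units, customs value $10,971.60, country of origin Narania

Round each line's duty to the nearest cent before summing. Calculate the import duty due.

Line 1 (80.14, Solesta, 3,624 units, $239,510.16):
Base rate for 80.14 is 4.5%.
Additional duty on 80.14 from Solesta: +28.7%. Applied ad valorem rate: 4.5% + 28.7% = 33.2%.
Duty = $239,510.16 × 33.2% = $79,517.37.
Line 2 (29.88, Casara, 2,055 kg, $369,571.20):
Base rate for 29.88 is 11% + $1.33/kg.
Origin Casara qualifies under the Fenara–Casara agreement and 29.88 is covered: preferential rate Free applies instead.
Duty = $369,571.20 × 0% = $0.00.
Line 3 (77.61, Narania, 1,640 units, $10,971.60):
Base rate for 77.61 is 20.5%.
Duty = $10,971.60 × 20.5% = $2,249.18.
Total = $79,517.37 + $0.00 + $2,249.18 = $81,766.55.

$81,766.55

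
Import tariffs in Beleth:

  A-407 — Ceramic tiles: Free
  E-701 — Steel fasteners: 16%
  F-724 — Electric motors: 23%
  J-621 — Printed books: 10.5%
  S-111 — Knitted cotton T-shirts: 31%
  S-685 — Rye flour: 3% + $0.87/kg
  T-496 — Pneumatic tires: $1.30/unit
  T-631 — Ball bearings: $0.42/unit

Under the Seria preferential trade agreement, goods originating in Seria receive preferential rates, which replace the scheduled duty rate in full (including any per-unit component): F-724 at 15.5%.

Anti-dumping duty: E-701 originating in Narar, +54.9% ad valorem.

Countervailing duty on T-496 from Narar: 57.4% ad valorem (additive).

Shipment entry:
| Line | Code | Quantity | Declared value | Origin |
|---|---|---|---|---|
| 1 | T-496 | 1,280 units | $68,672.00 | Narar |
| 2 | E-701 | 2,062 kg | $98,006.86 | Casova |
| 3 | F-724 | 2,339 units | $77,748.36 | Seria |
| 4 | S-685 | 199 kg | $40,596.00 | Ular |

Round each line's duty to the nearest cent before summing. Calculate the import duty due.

$70,204.84

Line 1 (T-496, Narar, 1,280 units, $68,672.00):
Base rate for T-496 is $1.30/unit.
Additional duty on T-496 from Narar: +57.4% ad valorem. Applied ad valorem rate = 57.4%.
Duty = $68,672.00 × 57.4% + 1,280 × $1.30 = $41,081.73.
Line 2 (E-701, Casova, 2,062 kg, $98,006.86):
Base rate for E-701 is 16%.
The additional-duty order on E-701 targets Narar, not Casova; it does not apply.
Duty = $98,006.86 × 16% = $15,681.10.
Line 3 (F-724, Seria, 2,339 units, $77,748.36):
Base rate for F-724 is 23%.
Origin Seria qualifies under the Beleth–Seria agreement and F-724 is covered: preferential rate 15.5% applies instead.
Duty = $77,748.36 × 15.5% = $12,051.00.
Line 4 (S-685, Ular, 199 kg, $40,596.00):
Base rate for S-685 is 3% + $0.87/kg.
Duty = $40,596.00 × 3% + 199 × $0.87 = $1,391.01.
Total = $41,081.73 + $15,681.10 + $12,051.00 + $1,391.01 = $70,204.84.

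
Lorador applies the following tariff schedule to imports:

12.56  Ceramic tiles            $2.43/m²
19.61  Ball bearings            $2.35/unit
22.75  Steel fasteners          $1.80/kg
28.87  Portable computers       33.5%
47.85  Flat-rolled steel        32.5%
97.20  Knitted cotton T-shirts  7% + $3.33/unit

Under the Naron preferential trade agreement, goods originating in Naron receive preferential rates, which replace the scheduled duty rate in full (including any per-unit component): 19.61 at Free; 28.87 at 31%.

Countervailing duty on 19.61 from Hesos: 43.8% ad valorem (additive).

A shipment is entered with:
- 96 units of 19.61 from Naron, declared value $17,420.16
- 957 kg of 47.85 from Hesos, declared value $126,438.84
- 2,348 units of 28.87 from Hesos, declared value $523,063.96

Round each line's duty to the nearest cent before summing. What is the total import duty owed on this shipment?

$216,319.05

Line 1 (19.61, Naron, 96 units, $17,420.16):
Base rate for 19.61 is $2.35/unit.
Origin Naron qualifies under the Lorador–Naron agreement and 19.61 is covered: preferential rate Free applies instead.
The additional-duty order on 19.61 targets Hesos, not Naron; it does not apply.
Duty = $17,420.16 × 0% = $0.00.
Line 2 (47.85, Hesos, 957 kg, $126,438.84):
Base rate for 47.85 is 32.5%.
Duty = $126,438.84 × 32.5% = $41,092.62.
Line 3 (28.87, Hesos, 2,348 units, $523,063.96):
Base rate for 28.87 is 33.5%.
28.87 has an FTA preferential rate, but origin Hesos is not Naron; base rate stands.
Duty = $523,063.96 × 33.5% = $175,226.43.
Total = $0.00 + $41,092.62 + $175,226.43 = $216,319.05.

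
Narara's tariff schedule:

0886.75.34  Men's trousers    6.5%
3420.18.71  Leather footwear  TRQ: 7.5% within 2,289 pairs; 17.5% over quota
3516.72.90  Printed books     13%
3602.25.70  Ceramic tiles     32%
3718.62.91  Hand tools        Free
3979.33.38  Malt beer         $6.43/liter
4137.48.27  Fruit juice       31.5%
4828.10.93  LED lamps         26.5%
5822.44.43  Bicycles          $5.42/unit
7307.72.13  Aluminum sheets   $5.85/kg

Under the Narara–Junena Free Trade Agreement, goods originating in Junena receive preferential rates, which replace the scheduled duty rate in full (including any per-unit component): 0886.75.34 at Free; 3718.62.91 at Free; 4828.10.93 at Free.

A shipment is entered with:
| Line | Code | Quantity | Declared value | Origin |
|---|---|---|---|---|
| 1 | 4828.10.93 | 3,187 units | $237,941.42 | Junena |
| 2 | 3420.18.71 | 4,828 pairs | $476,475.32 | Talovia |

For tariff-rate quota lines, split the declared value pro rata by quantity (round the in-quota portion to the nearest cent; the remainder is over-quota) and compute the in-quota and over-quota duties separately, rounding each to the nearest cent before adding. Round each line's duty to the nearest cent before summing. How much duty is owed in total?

$60,793.04

Line 1 (4828.10.93, Junena, 3,187 units, $237,941.42):
Base rate for 4828.10.93 is 26.5%.
Origin Junena qualifies under the Narara–Junena agreement and 4828.10.93 is covered: preferential rate Free applies instead.
Duty = $237,941.42 × 0% = $0.00.
Line 2 (3420.18.71, Talovia, 4,828 pairs, $476,475.32):
Code 3420.18.71 is under a tariff-rate quota (threshold 2,289 pairs). In-quota: 2,289 pairs at 7.5%; over-quota: 2,539 pairs at 17.5%.
Pro-rata value split: in-quota = $476,475.32 × 2,289/4,828 = $225,901.41; over-quota = $476,475.32 − $225,901.41 = $250,573.91.
In-quota duty = $225,901.41 × 7.5% = $16,942.61. Over-quota duty = $250,573.91 × 17.5% = $43,850.43.
Line duty = $16,942.61 + $43,850.43 = $60,793.04.
Total = $0.00 + $60,793.04 = $60,793.04.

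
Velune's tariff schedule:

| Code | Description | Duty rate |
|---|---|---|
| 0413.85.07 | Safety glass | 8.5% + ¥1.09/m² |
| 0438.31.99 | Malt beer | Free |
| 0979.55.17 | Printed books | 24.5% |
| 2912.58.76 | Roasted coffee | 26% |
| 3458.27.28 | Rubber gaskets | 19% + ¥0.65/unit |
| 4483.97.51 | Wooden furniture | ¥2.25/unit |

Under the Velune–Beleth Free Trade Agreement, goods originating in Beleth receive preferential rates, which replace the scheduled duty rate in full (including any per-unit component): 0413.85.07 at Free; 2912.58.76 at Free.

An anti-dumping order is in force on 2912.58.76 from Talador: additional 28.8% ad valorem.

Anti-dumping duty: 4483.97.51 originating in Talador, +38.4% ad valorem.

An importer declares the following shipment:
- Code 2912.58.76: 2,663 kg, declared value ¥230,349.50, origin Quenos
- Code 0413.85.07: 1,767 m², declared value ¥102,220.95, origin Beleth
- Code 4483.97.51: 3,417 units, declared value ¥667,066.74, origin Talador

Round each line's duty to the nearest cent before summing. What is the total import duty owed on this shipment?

¥323,732.75

Line 1 (2912.58.76, Quenos, 2,663 kg, ¥230,349.50):
Base rate for 2912.58.76 is 26%.
2912.58.76 has an FTA preferential rate, but origin Quenos is not Beleth; base rate stands.
The additional-duty order on 2912.58.76 targets Talador, not Quenos; it does not apply.
Duty = ¥230,349.50 × 26% = ¥59,890.87.
Line 2 (0413.85.07, Beleth, 1,767 m², ¥102,220.95):
Base rate for 0413.85.07 is 8.5% + ¥1.09/m².
Origin Beleth qualifies under the Velune–Beleth agreement and 0413.85.07 is covered: preferential rate Free applies instead.
Duty = ¥102,220.95 × 0% = ¥0.00.
Line 3 (4483.97.51, Talador, 3,417 units, ¥667,066.74):
Base rate for 4483.97.51 is ¥2.25/unit.
Additional duty on 4483.97.51 from Talador: +38.4% ad valorem. Applied ad valorem rate = 38.4%.
Duty = ¥667,066.74 × 38.4% + 3,417 × ¥2.25 = ¥263,841.88.
Total = ¥59,890.87 + ¥0.00 + ¥263,841.88 = ¥323,732.75.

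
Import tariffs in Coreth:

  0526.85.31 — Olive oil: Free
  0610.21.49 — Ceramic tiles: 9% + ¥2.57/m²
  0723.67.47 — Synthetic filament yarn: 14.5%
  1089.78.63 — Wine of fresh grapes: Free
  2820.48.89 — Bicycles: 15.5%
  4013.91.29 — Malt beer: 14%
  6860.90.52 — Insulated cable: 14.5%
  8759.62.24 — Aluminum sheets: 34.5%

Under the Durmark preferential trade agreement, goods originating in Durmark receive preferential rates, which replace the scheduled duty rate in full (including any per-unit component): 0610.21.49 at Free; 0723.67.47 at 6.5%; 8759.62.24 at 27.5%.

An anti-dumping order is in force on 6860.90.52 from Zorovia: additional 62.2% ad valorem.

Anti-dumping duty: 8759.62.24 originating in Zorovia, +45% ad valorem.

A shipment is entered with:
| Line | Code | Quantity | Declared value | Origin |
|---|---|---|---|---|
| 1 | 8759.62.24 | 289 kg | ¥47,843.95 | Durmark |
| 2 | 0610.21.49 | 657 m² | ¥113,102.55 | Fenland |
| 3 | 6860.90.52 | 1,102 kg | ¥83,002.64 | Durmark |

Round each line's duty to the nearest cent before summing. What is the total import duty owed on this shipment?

Line 1 (8759.62.24, Durmark, 289 kg, ¥47,843.95):
Base rate for 8759.62.24 is 34.5%.
Origin Durmark qualifies under the Coreth–Durmark agreement and 8759.62.24 is covered: preferential rate 27.5% applies instead.
The additional-duty order on 8759.62.24 targets Zorovia, not Durmark; it does not apply.
Duty = ¥47,843.95 × 27.5% = ¥13,157.09.
Line 2 (0610.21.49, Fenland, 657 m², ¥113,102.55):
Base rate for 0610.21.49 is 9% + ¥2.57/m².
0610.21.49 has an FTA preferential rate, but origin Fenland is not Durmark; base rate stands.
Duty = ¥113,102.55 × 9% + 657 × ¥2.57 = ¥11,867.72.
Line 3 (6860.90.52, Durmark, 1,102 kg, ¥83,002.64):
Base rate for 6860.90.52 is 14.5%.
Origin Durmark is the FTA partner but 6860.90.52 is not on the preference list; base rate stands.
The additional-duty order on 6860.90.52 targets Zorovia, not Durmark; it does not apply.
Duty = ¥83,002.64 × 14.5% = ¥12,035.38.
Total = ¥13,157.09 + ¥11,867.72 + ¥12,035.38 = ¥37,060.19.

¥37,060.19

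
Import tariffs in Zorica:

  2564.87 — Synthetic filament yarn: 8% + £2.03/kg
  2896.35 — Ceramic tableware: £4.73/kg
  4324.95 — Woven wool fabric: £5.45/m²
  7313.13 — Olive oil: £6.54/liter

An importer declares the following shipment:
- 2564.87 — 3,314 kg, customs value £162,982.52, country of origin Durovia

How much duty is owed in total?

Line 1 (2564.87, Durovia, 3,314 kg, £162,982.52):
Base rate for 2564.87 is 8% + £2.03/kg.
Duty = £162,982.52 × 8% + 3,314 × £2.03 = £19,766.02.

£19,766.02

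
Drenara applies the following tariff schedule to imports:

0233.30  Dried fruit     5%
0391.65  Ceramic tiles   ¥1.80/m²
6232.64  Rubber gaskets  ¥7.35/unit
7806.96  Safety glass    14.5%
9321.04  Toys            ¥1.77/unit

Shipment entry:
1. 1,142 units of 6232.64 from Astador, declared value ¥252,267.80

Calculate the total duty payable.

Line 1 (6232.64, Astador, 1,142 units, ¥252,267.80):
Base rate for 6232.64 is ¥7.35/unit.
Duty = 1,142 × ¥7.35 = ¥8,393.70.

¥8,393.70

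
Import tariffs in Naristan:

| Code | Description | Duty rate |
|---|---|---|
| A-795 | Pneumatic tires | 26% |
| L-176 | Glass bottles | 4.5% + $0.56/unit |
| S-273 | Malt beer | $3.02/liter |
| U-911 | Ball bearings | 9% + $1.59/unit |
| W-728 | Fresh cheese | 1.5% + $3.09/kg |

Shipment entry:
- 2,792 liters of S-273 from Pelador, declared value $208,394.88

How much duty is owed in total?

$8,431.84

Line 1 (S-273, Pelador, 2,792 liters, $208,394.88):
Base rate for S-273 is $3.02/liter.
Duty = 2,792 × $3.02 = $8,431.84.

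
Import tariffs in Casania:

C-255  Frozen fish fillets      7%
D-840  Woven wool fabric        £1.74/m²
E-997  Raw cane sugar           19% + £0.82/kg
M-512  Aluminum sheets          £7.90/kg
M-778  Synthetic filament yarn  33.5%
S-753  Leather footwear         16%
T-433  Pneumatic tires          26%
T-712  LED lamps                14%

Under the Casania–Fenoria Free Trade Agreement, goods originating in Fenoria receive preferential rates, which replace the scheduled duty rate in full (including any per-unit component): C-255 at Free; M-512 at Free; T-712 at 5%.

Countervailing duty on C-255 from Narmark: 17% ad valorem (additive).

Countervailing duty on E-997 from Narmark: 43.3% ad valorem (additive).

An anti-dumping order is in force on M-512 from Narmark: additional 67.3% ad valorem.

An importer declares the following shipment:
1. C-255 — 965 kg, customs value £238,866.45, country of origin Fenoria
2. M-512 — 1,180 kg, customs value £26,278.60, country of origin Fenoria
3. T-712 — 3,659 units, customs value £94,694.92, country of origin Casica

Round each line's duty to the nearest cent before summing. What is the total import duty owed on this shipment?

£13,257.29

Line 1 (C-255, Fenoria, 965 kg, £238,866.45):
Base rate for C-255 is 7%.
Origin Fenoria qualifies under the Casania–Fenoria agreement and C-255 is covered: preferential rate Free applies instead.
The additional-duty order on C-255 targets Narmark, not Fenoria; it does not apply.
Duty = £238,866.45 × 0% = £0.00.
Line 2 (M-512, Fenoria, 1,180 kg, £26,278.60):
Base rate for M-512 is £7.90/kg.
Origin Fenoria qualifies under the Casania–Fenoria agreement and M-512 is covered: preferential rate Free applies instead.
The additional-duty order on M-512 targets Narmark, not Fenoria; it does not apply.
Duty = £26,278.60 × 0% = £0.00.
Line 3 (T-712, Casica, 3,659 units, £94,694.92):
Base rate for T-712 is 14%.
T-712 has an FTA preferential rate, but origin Casica is not Fenoria; base rate stands.
Duty = £94,694.92 × 14% = £13,257.29.
Total = £0.00 + £0.00 + £13,257.29 = £13,257.29.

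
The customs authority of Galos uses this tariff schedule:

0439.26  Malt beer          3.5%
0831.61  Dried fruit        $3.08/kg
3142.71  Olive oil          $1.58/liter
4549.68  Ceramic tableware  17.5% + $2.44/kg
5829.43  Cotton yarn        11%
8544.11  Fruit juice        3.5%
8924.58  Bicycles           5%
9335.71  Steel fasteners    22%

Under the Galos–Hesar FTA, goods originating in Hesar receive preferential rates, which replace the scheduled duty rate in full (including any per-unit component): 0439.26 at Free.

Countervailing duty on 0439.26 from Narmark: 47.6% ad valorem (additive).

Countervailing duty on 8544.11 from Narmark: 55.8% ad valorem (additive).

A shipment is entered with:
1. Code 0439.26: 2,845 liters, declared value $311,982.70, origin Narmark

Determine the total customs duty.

Line 1 (0439.26, Narmark, 2,845 liters, $311,982.70):
Base rate for 0439.26 is 3.5%.
0439.26 has an FTA preferential rate, but origin Narmark is not Hesar; base rate stands.
Additional duty on 0439.26 from Narmark: +47.6%. Applied ad valorem rate: 3.5% + 47.6% = 51.1%.
Duty = $311,982.70 × 51.1% = $159,423.16.

$159,423.16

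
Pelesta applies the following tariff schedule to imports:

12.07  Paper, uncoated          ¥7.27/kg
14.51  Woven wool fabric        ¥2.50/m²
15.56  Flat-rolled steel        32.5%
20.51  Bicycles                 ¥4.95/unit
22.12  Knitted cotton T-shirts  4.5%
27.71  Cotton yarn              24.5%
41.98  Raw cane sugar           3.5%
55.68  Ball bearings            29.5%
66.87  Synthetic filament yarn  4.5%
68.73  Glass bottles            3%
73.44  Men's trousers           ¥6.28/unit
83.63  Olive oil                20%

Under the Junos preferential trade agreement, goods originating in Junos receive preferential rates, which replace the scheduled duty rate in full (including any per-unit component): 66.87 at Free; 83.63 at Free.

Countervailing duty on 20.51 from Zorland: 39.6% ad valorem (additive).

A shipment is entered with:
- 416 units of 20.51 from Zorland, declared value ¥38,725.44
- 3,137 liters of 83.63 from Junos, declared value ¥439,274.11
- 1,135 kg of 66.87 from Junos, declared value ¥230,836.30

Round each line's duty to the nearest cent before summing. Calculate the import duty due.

Line 1 (20.51, Zorland, 416 units, ¥38,725.44):
Base rate for 20.51 is ¥4.95/unit.
Additional duty on 20.51 from Zorland: +39.6% ad valorem. Applied ad valorem rate = 39.6%.
Duty = ¥38,725.44 × 39.6% + 416 × ¥4.95 = ¥17,394.47.
Line 2 (83.63, Junos, 3,137 liters, ¥439,274.11):
Base rate for 83.63 is 20%.
Origin Junos qualifies under the Pelesta–Junos agreement and 83.63 is covered: preferential rate Free applies instead.
Duty = ¥439,274.11 × 0% = ¥0.00.
Line 3 (66.87, Junos, 1,135 kg, ¥230,836.30):
Base rate for 66.87 is 4.5%.
Origin Junos qualifies under the Pelesta–Junos agreement and 66.87 is covered: preferential rate Free applies instead.
Duty = ¥230,836.30 × 0% = ¥0.00.
Total = ¥17,394.47 + ¥0.00 + ¥0.00 = ¥17,394.47.

¥17,394.47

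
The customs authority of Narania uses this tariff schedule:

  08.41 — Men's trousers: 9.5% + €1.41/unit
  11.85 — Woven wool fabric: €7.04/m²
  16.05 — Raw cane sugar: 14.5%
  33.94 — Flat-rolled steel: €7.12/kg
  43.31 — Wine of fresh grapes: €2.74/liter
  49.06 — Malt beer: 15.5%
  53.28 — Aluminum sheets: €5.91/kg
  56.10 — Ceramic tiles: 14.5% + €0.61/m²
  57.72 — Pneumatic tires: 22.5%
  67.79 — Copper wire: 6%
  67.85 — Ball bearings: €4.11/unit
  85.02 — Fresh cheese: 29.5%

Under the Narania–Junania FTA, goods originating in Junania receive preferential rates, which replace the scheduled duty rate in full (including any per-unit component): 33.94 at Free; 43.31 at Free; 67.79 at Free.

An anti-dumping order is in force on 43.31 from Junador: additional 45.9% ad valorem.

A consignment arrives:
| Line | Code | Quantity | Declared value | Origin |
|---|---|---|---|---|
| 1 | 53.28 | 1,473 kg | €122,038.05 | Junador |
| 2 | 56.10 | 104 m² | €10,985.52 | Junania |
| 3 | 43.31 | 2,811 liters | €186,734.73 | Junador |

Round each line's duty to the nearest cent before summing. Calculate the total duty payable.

Line 1 (53.28, Junador, 1,473 kg, €122,038.05):
Base rate for 53.28 is €5.91/kg.
Duty = 1,473 × €5.91 = €8,705.43.
Line 2 (56.10, Junania, 104 m², €10,985.52):
Base rate for 56.10 is 14.5% + €0.61/m².
Origin Junania is the FTA partner but 56.10 is not on the preference list; base rate stands.
Duty = €10,985.52 × 14.5% + 104 × €0.61 = €1,656.34.
Line 3 (43.31, Junador, 2,811 liters, €186,734.73):
Base rate for 43.31 is €2.74/liter.
43.31 has an FTA preferential rate, but origin Junador is not Junania; base rate stands.
Additional duty on 43.31 from Junador: +45.9% ad valorem. Applied ad valorem rate = 45.9%.
Duty = €186,734.73 × 45.9% + 2,811 × €2.74 = €93,413.38.
Total = €8,705.43 + €1,656.34 + €93,413.38 = €103,775.15.

€103,775.15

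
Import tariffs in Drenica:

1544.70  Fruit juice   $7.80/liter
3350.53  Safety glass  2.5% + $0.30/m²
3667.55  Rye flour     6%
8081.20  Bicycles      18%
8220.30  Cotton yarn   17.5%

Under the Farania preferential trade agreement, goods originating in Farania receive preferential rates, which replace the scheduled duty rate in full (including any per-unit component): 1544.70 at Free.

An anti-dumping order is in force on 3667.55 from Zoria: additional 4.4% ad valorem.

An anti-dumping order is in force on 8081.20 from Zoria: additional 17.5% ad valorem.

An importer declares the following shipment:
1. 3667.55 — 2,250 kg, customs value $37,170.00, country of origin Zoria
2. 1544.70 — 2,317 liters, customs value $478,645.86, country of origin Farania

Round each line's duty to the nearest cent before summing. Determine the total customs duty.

$3,865.68

Line 1 (3667.55, Zoria, 2,250 kg, $37,170.00):
Base rate for 3667.55 is 6%.
Additional duty on 3667.55 from Zoria: +4.4%. Applied ad valorem rate: 6% + 4.4% = 10.4%.
Duty = $37,170.00 × 10.4% = $3,865.68.
Line 2 (1544.70, Farania, 2,317 liters, $478,645.86):
Base rate for 1544.70 is $7.80/liter.
Origin Farania qualifies under the Drenica–Farania agreement and 1544.70 is covered: preferential rate Free applies instead.
Duty = $478,645.86 × 0% = $0.00.
Total = $3,865.68 + $0.00 = $3,865.68.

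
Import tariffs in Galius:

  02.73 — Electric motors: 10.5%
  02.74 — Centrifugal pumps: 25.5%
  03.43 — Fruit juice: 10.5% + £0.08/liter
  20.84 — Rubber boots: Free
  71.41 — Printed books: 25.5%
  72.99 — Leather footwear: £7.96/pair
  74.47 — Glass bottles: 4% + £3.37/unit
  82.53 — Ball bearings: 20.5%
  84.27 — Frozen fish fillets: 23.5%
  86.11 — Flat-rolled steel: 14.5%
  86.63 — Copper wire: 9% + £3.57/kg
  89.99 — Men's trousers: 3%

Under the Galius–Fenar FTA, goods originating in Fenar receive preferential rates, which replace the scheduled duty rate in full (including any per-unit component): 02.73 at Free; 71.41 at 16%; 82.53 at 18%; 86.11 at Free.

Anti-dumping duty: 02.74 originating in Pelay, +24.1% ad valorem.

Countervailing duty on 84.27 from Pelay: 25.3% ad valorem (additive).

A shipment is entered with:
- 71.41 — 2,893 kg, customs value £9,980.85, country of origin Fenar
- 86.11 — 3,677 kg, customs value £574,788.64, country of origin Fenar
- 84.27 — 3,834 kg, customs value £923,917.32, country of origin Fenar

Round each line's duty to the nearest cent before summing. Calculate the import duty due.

Line 1 (71.41, Fenar, 2,893 kg, £9,980.85):
Base rate for 71.41 is 25.5%.
Origin Fenar qualifies under the Galius–Fenar agreement and 71.41 is covered: preferential rate 16% applies instead.
Duty = £9,980.85 × 16% = £1,596.94.
Line 2 (86.11, Fenar, 3,677 kg, £574,788.64):
Base rate for 86.11 is 14.5%.
Origin Fenar qualifies under the Galius–Fenar agreement and 86.11 is covered: preferential rate Free applies instead.
Duty = £574,788.64 × 0% = £0.00.
Line 3 (84.27, Fenar, 3,834 kg, £923,917.32):
Base rate for 84.27 is 23.5%.
Origin Fenar is the FTA partner but 84.27 is not on the preference list; base rate stands.
The additional-duty order on 84.27 targets Pelay, not Fenar; it does not apply.
Duty = £923,917.32 × 23.5% = £217,120.57.
Total = £1,596.94 + £0.00 + £217,120.57 = £218,717.51.

£218,717.51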